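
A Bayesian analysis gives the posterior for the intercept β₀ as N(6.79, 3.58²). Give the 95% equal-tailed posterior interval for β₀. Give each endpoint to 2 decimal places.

[-0.23, 13.81]

The posterior is symmetric, so the 95% equal-tailed interval is β₀ = 6.79 ± z·3.58 with z = 1.960.
Half-width: 1.960 × 3.58 = 7.02.
6.79 − 7.02 = -0.23; 6.79 + 7.02 = 13.81.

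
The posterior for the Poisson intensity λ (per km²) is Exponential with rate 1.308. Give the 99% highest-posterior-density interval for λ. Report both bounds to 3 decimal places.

The exponential density is strictly decreasing on [0, ∞), so the HPD interval is anchored at 0: [0, q] with P(λ ≤ q) = 0.99.
q = −ln(1 − 0.99) / 1.308 = 4.6052 / 1.308 = 3.521.

[0.000, 3.521]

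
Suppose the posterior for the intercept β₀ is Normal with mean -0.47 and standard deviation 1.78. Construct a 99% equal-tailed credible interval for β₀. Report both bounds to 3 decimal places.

[-5.055, 4.115]

The posterior is symmetric, so the 99% equal-tailed interval is β₀ = -0.47 ± z·1.78 with z = 2.576.
Half-width: 2.576 × 1.78 = 4.585.
-0.47 − 4.585 = -5.055; -0.47 + 4.585 = 4.115.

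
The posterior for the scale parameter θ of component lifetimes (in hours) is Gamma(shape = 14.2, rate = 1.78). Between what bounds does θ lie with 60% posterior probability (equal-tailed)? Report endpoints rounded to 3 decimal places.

[6.164, 9.683]

Posterior: Gamma(shape 14.2, rate 1.78).
Equal-tailed 60% interval: Gamma(14.2, 1.78) quantiles at 0.2 and 0.8.
Posterior mean ≈ 7.978, SD ≈ 2.117; a Normal approximation gives roughly [6.196, 9.759].
Exact: lower = 6.164; upper = 9.683.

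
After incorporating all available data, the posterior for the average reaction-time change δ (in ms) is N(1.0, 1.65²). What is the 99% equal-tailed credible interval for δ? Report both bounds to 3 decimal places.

The posterior is symmetric, so the 99% equal-tailed interval is δ = 1.0 ± z·1.65 with z = 2.576.
Half-width: 2.576 × 1.65 = 4.250.
1.0 − 4.250 = -3.250; 1.0 + 4.250 = 5.250.

[-3.250, 5.250]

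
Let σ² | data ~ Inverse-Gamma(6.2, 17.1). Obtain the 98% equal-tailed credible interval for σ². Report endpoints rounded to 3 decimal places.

Inverse-Gamma(6.2, 17.1) quantiles: F⁻¹(0.01) and F⁻¹(0.99).
Equivalently, 1/σ² ~ Gamma(6.2, rate = 17.1); invert its 0.99 and 0.01 quantiles.
Posterior mean ≈ 3.288, SD ≈ 1.605; a Normal approximation gives roughly [-0.444, 7.021].
Exact: lower = 1.276; upper = 9.041.

[1.276, 9.041]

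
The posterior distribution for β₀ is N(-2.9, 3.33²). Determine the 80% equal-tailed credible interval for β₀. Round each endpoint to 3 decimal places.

The posterior is symmetric, so the 80% equal-tailed interval is β₀ = -2.9 ± z·3.33 with z = 1.282.
Half-width: 1.282 × 3.33 = 4.268.
-2.9 − 4.268 = -7.168; -2.9 + 4.268 = 1.368.

[-7.168, 1.368]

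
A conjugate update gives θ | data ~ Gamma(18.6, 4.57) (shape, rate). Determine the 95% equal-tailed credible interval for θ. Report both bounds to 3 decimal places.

Posterior: Gamma(shape 18.6, rate 4.57).
Equal-tailed 95% interval: Gamma(18.6, 4.57) quantiles at 0.025 and 0.975.
Posterior mean ≈ 4.070, SD ≈ 0.944; a Normal approximation gives roughly [2.220, 5.920].
Exact: lower = 2.435; upper = 6.117.

[2.435, 6.117]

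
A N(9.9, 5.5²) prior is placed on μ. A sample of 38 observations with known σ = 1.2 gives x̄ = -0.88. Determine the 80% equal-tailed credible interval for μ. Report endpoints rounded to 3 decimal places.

[-1.116, -0.617]

Posterior precision = 1/5.5² + 38/1.2² = 0.0331 + 26.3889 = 26.4219, so posterior SD = 0.1945.
Posterior mean = (9.9/5.5² + 38·-0.88/1.2²) / 26.4219 = -0.8665.
Interval: -0.8665 ± 1.282 × 0.1945 → [-1.116, -0.617].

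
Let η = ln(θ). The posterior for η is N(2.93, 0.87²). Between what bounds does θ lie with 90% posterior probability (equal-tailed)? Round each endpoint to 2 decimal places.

On the log scale the 90% interval is 2.93 ± 1.645 × 0.87 = [1.4990, 4.3610].
Exponentiate: [e^1.4990, e^4.3610] = [4.48, 78.34].

[4.48, 78.34]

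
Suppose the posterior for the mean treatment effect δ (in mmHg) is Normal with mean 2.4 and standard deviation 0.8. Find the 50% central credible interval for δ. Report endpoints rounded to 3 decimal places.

[1.860, 2.940]

The posterior is symmetric, so the 50% equal-tailed interval is δ = 2.4 ± z·0.8 with z = 0.674.
Half-width: 0.674 × 0.8 = 0.540.
2.4 − 0.540 = 1.860; 2.4 + 0.540 = 2.940.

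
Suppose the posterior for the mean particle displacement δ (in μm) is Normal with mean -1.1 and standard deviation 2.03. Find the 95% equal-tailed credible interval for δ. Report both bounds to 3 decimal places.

The posterior is symmetric, so the 95% equal-tailed interval is δ = -1.1 ± z·2.03 with z = 1.960.
Half-width: 1.960 × 2.03 = 3.979.
-1.1 − 3.979 = -5.079; -1.1 + 3.979 = 2.879.

[-5.079, 2.879]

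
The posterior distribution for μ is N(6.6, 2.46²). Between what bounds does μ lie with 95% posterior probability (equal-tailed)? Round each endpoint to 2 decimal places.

[1.78, 11.42]

The posterior is symmetric, so the 95% equal-tailed interval is μ = 6.6 ± z·2.46 with z = 1.960.
Half-width: 1.960 × 2.46 = 4.82.
6.6 − 4.82 = 1.78; 6.6 + 4.82 = 11.42.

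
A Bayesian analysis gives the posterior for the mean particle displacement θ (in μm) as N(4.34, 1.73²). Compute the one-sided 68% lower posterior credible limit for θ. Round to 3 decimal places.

3.531

Need L with P(θ ≥ L) = 0.68: L = 4.34 − z_{0.32}·1.73.
z = 0.468; L = 4.34 − 0.468 × 1.73 = 3.531.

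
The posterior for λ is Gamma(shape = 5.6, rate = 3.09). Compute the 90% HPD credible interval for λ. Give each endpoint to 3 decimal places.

The posterior is unimodal and skewed, so the HPD interval has equal density at both endpoints and is the shortest 90% interval.
Solving f(0.607) = f(2.971) with F(2.971) − F(0.607) = 0.90 gives [0.607, 2.971].
For comparison, the equal-tailed interval is [0.761, 3.228]; the HPD is narrower and shifted toward the mode.

[0.607, 2.971]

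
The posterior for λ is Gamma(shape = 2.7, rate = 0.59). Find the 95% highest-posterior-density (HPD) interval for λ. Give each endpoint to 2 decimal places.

The posterior is unimodal and skewed, so the HPD interval has equal density at both endpoints and is the shortest 95% interval.
Solving f(0.35) = f(10.04) with F(10.04) − F(0.35) = 0.95 gives [0.35, 10.04].
For comparison, the equal-tailed interval is [0.84, 11.43]; the HPD is narrower and shifted toward the mode.

[0.35, 10.04]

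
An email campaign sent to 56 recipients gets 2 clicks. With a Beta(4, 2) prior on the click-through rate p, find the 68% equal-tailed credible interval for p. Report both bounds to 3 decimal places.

Posterior: Beta(4+2, 2+54) = Beta(6, 56).
Equal-tailed 68% interval: the 0.16 and 0.84 quantiles of Beta(6, 56).
Posterior mean ≈ 0.097, SD ≈ 0.037; a Normal approximation gives roughly [0.060, 0.134].
Exact: F⁻¹(0.16) = 0.060; F⁻¹(0.84) = 0.133.

[0.060, 0.133]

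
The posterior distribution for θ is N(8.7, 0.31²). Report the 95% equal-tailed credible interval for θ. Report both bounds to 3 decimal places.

[8.092, 9.308]

The posterior is symmetric, so the 95% equal-tailed interval is θ = 8.7 ± z·0.31 with z = 1.960.
Half-width: 1.960 × 0.31 = 0.608.
8.7 − 0.608 = 8.092; 8.7 + 0.608 = 9.308.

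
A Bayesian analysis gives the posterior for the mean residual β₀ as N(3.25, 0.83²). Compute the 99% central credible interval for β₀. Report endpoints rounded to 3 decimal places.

[1.112, 5.388]

The posterior is symmetric, so the 99% equal-tailed interval is β₀ = 3.25 ± z·0.83 with z = 2.576.
Half-width: 2.576 × 0.83 = 2.138.
3.25 − 2.138 = 1.112; 3.25 + 2.138 = 5.388.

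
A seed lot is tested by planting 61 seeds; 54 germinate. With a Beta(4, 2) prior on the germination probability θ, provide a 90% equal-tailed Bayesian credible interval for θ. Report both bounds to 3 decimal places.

Posterior: Beta(4+54, 2+7) = Beta(58, 9).
Equal-tailed 90% interval: the 0.05 and 0.95 quantiles of Beta(58, 9).
Posterior mean ≈ 0.866, SD ≈ 0.041; a Normal approximation gives roughly [0.798, 0.934].
Exact: F⁻¹(0.05) = 0.792; F⁻¹(0.95) = 0.927.

[0.792, 0.927]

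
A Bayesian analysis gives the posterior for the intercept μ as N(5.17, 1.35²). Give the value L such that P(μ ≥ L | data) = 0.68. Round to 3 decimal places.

Need L with P(μ ≥ L) = 0.68: L = 5.17 − z_{0.32}·1.35.
z = 0.468; L = 5.17 − 0.468 × 1.35 = 4.539.

4.539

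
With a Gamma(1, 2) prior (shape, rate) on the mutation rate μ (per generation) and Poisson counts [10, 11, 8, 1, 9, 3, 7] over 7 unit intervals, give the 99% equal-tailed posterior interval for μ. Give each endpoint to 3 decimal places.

Posterior: Gamma(1+49, 2+7) = Gamma(50, 9) (shape, rate).
Equal-tailed 99% interval: Gamma(50, 9) quantiles at 0.005 and 0.995.
Posterior mean ≈ 5.556, SD ≈ 0.786; a Normal approximation gives roughly [3.532, 7.579].
Exact: lower = 3.740; upper = 7.787.

[3.740, 7.787]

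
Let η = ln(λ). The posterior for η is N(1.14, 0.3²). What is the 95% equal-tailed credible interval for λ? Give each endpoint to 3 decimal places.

[1.737, 5.629]

On the log scale the 95% interval is 1.14 ± 1.960 × 0.3 = [0.5520, 1.7280].
Exponentiate: [e^0.5520, e^1.7280] = [1.737, 5.629].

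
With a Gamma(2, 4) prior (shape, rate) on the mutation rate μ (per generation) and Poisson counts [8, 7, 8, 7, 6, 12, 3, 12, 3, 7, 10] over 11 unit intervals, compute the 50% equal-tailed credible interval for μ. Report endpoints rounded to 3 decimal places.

Posterior: Gamma(2+83, 4+11) = Gamma(85, 15) (shape, rate).
Equal-tailed 50% interval: Gamma(85, 15) quantiles at 0.25 and 0.75.
Posterior mean ≈ 5.667, SD ≈ 0.615; a Normal approximation gives roughly [5.252, 6.081].
Exact: lower = 5.241; upper = 6.068.

[5.241, 6.068]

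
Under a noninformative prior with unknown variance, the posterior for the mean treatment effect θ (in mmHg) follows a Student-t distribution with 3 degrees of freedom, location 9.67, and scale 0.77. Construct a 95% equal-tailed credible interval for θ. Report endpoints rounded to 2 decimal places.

[7.22, 12.12]

The t_3 distribution is symmetric; the 95% interval is 9.67 ± t·0.77 with t_{0.975,3} = 3.182.
Half-width: 3.182 × 0.77 = 2.45.
9.67 − 2.45 = 7.22; 9.67 + 2.45 = 12.12.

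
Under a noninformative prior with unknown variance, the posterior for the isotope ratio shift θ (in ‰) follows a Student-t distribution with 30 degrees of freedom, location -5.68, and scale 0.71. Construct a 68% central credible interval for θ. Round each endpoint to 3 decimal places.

The t_30 distribution is symmetric; the 68% interval is -5.68 ± t·0.71 with t_{0.84,30} = 1.011.
Half-width: 1.011 × 0.71 = 0.718.
-5.68 − 0.718 = -6.398; -5.68 + 0.718 = -4.962.

[-6.398, -4.962]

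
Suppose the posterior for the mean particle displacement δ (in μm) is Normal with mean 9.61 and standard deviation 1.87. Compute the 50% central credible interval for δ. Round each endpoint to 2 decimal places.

[8.35, 10.87]

The posterior is symmetric, so the 50% equal-tailed interval is δ = 9.61 ± z·1.87 with z = 0.674.
Half-width: 0.674 × 1.87 = 1.26.
9.61 − 1.26 = 8.35; 9.61 + 1.26 = 10.87.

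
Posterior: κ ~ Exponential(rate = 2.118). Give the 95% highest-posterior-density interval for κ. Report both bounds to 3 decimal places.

[0.000, 1.414]

The exponential density is strictly decreasing on [0, ∞), so the HPD interval is anchored at 0: [0, q] with P(κ ≤ q) = 0.95.
q = −ln(1 − 0.95) / 2.118 = 2.9957 / 2.118 = 1.414.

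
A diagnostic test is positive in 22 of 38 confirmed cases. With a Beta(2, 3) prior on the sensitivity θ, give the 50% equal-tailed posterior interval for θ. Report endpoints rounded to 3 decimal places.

[0.507, 0.610]

Posterior: Beta(2+22, 3+16) = Beta(24, 19).
Equal-tailed 50% interval: the 0.25 and 0.75 quantiles of Beta(24, 19).
Posterior mean ≈ 0.558, SD ≈ 0.075; a Normal approximation gives roughly [0.508, 0.609].
Exact: F⁻¹(0.25) = 0.507; F⁻¹(0.75) = 0.610.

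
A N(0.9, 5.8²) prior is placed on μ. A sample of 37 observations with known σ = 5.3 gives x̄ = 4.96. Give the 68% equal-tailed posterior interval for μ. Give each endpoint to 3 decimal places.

Posterior precision = 1/5.8² + 37/5.3² = 0.0297 + 1.3172 = 1.3469, so posterior SD = 0.8616.
Posterior mean = (0.9/5.8² + 37·4.96/5.3²) / 1.3469 = 4.8704.
Interval: 4.8704 ± 0.994 × 0.8616 → [4.014, 5.727].

[4.014, 5.727]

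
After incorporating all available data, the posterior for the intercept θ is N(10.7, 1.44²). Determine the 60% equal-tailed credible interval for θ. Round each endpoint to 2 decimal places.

[9.49, 11.91]

The posterior is symmetric, so the 60% equal-tailed interval is θ = 10.7 ± z·1.44 with z = 0.842.
Half-width: 0.842 × 1.44 = 1.21.
10.7 − 1.21 = 9.49; 10.7 + 1.21 = 11.91.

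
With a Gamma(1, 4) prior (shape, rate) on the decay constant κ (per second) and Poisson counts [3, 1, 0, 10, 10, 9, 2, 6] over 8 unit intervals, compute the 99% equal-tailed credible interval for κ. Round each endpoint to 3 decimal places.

Posterior: Gamma(1+41, 4+8) = Gamma(42, 12) (shape, rate).
Equal-tailed 99% interval: Gamma(42, 12) quantiles at 0.005 and 0.995.
Posterior mean ≈ 3.500, SD ≈ 0.540; a Normal approximation gives roughly [2.109, 4.891].
Exact: lower = 2.265; upper = 5.047.

[2.265, 5.047]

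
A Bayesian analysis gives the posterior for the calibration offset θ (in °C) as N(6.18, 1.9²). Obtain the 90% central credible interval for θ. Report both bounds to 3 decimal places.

The posterior is symmetric, so the 90% equal-tailed interval is θ = 6.18 ± z·1.9 with z = 1.645.
Half-width: 1.645 × 1.9 = 3.125.
6.18 − 3.125 = 3.055; 6.18 + 3.125 = 9.305.

[3.055, 9.305]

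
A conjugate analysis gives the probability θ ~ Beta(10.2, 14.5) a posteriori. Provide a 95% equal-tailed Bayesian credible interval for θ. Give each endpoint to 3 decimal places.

Posterior: Beta(10.2, 14.5).
Equal-tailed 95% interval: the 0.025 and 0.975 quantiles of Beta(10.2, 14.5).
Posterior mean ≈ 0.413, SD ≈ 0.097; a Normal approximation gives roughly [0.223, 0.603].
Exact: F⁻¹(0.025) = 0.231; F⁻¹(0.975) = 0.608.

[0.231, 0.608]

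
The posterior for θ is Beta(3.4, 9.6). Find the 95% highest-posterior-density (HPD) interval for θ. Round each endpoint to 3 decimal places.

The posterior is unimodal and skewed, so the HPD interval has equal density at both endpoints and is the shortest 95% interval.
Solving f(0.053) = f(0.491) with F(0.491) − F(0.053) = 0.95 gives [0.053, 0.491].
For comparison, the equal-tailed interval is [0.072, 0.520]; the HPD is narrower and shifted toward the mode.

[0.053, 0.491]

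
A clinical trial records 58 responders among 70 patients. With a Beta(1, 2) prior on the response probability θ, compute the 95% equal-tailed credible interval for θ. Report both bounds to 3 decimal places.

Posterior: Beta(1+58, 2+12) = Beta(59, 14).
Equal-tailed 95% interval: the 0.025 and 0.975 quantiles of Beta(59, 14).
Posterior mean ≈ 0.808, SD ≈ 0.046; a Normal approximation gives roughly [0.719, 0.898].
Exact: F⁻¹(0.025) = 0.711; F⁻¹(0.975) = 0.889.

[0.711, 0.889]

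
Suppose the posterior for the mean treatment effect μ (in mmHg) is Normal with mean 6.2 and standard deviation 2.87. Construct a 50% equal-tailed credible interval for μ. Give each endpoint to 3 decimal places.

[4.264, 8.136]

The posterior is symmetric, so the 50% equal-tailed interval is μ = 6.2 ± z·2.87 with z = 0.674.
Half-width: 0.674 × 2.87 = 1.936.
6.2 − 1.936 = 4.264; 6.2 + 1.936 = 8.136.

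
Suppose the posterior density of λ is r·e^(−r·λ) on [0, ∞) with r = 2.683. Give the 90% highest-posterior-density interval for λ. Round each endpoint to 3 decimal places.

[0.000, 0.858]

The exponential density is strictly decreasing on [0, ∞), so the HPD interval is anchored at 0: [0, q] with P(λ ≤ q) = 0.90.
q = −ln(1 − 0.90) / 2.683 = 2.3026 / 2.683 = 0.858.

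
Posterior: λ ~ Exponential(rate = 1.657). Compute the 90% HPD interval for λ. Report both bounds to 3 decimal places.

The exponential density is strictly decreasing on [0, ∞), so the HPD interval is anchored at 0: [0, q] with P(λ ≤ q) = 0.90.
q = −ln(1 − 0.90) / 1.657 = 2.3026 / 1.657 = 1.390.

[0.000, 1.390]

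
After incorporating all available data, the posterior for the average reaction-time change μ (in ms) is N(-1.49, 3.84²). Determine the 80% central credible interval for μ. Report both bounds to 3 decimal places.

[-6.411, 3.431]

The posterior is symmetric, so the 80% equal-tailed interval is μ = -1.49 ± z·3.84 with z = 1.282.
Half-width: 1.282 × 3.84 = 4.921.
-1.49 − 4.921 = -6.411; -1.49 + 4.921 = 3.431.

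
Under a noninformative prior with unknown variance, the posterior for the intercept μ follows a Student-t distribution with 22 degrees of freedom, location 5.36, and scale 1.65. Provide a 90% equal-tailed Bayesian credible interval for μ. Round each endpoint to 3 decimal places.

[2.527, 8.193]

The t_22 distribution is symmetric; the 90% interval is 5.36 ± t·1.65 with t_{0.95,22} = 1.717.
Half-width: 1.717 × 1.65 = 2.833.
5.36 − 2.833 = 2.527; 5.36 + 2.833 = 8.193.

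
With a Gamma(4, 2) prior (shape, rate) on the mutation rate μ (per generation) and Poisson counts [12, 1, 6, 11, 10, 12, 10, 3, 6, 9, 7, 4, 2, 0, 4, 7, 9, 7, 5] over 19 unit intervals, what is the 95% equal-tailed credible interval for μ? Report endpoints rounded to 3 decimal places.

[5.129, 7.247]

Posterior: Gamma(4+125, 2+19) = Gamma(129, 21) (shape, rate).
Equal-tailed 95% interval: Gamma(129, 21) quantiles at 0.025 and 0.975.
Posterior mean ≈ 6.143, SD ≈ 0.541; a Normal approximation gives roughly [5.083, 7.203].
Exact: lower = 5.129; upper = 7.247.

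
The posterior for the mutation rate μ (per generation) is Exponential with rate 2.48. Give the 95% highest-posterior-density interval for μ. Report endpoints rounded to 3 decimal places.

The exponential density is strictly decreasing on [0, ∞), so the HPD interval is anchored at 0: [0, q] with P(μ ≤ q) = 0.95.
q = −ln(1 − 0.95) / 2.48 = 2.9957 / 2.48 = 1.208.

[0.000, 1.208]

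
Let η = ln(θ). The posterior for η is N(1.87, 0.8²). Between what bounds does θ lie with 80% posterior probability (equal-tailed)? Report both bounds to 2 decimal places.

On the log scale the 80% interval is 1.87 ± 1.282 × 0.8 = [0.8448, 2.8952].
Exponentiate: [e^0.8448, e^2.8952] = [2.33, 18.09].

[2.33, 18.09]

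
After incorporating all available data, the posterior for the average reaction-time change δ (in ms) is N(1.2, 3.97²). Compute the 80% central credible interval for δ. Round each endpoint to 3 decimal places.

The posterior is symmetric, so the 80% equal-tailed interval is δ = 1.2 ± z·3.97 with z = 1.282.
Half-width: 1.282 × 3.97 = 5.088.
1.2 − 5.088 = -3.888; 1.2 + 5.088 = 6.288.

[-3.888, 6.288]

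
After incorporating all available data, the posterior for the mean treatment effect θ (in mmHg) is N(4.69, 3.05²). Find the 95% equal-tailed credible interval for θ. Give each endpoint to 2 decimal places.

The posterior is symmetric, so the 95% equal-tailed interval is θ = 4.69 ± z·3.05 with z = 1.960.
Half-width: 1.960 × 3.05 = 5.98.
4.69 − 5.98 = -1.29; 4.69 + 5.98 = 10.67.

[-1.29, 10.67]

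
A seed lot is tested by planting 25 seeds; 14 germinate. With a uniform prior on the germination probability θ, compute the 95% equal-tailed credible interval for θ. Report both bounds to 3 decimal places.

Posterior: Beta(1+14, 1+11) = Beta(15, 12).
Equal-tailed 95% interval: the 0.025 and 0.975 quantiles of Beta(15, 12).
Posterior mean ≈ 0.556, SD ≈ 0.094; a Normal approximation gives roughly [0.372, 0.740].
Exact: F⁻¹(0.025) = 0.369; F⁻¹(0.975) = 0.734.

[0.369, 0.734]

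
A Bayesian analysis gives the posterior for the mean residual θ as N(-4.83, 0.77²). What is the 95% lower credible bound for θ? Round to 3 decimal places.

Need L with P(θ ≥ L) = 0.95: L = -4.83 − z_{0.05}·0.77.
z = 1.645; L = -4.83 − 1.645 × 0.77 = -6.097.

-6.097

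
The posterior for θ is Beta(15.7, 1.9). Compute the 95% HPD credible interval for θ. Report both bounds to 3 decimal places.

[0.752, 0.998]

The posterior is unimodal and skewed, so the HPD interval has equal density at both endpoints and is the shortest 95% interval.
Solving f(0.752) = f(0.998) with F(0.998) − F(0.752) = 0.95 gives [0.752, 0.998].
For comparison, the equal-tailed interval is [0.716, 0.987]; the HPD is narrower and shifted toward the mode.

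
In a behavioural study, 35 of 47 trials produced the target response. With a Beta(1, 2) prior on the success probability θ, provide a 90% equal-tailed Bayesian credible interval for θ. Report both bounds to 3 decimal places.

Posterior: Beta(1+35, 2+12) = Beta(36, 14).
Equal-tailed 90% interval: the 0.05 and 0.95 quantiles of Beta(36, 14).
Posterior mean ≈ 0.720, SD ≈ 0.063; a Normal approximation gives roughly [0.617, 0.823].
Exact: F⁻¹(0.05) = 0.612; F⁻¹(0.95) = 0.818.

[0.612, 0.818]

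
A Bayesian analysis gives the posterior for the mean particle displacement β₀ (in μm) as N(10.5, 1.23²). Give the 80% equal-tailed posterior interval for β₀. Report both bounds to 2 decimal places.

The posterior is symmetric, so the 80% equal-tailed interval is β₀ = 10.5 ± z·1.23 with z = 1.282.
Half-width: 1.282 × 1.23 = 1.58.
10.5 − 1.58 = 8.92; 10.5 + 1.58 = 12.08.

[8.92, 12.08]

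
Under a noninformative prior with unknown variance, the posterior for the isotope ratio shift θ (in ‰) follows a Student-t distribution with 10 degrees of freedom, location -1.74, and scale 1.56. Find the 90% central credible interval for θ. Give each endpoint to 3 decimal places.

The t_10 distribution is symmetric; the 90% interval is -1.74 ± t·1.56 with t_{0.95,10} = 1.812.
Half-width: 1.812 × 1.56 = 2.827.
-1.74 − 2.827 = -4.567; -1.74 + 2.827 = 1.087.

[-4.567, 1.087]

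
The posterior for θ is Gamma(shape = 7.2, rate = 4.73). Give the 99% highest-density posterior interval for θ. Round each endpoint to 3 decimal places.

[0.369, 3.201]

The posterior is unimodal and skewed, so the HPD interval has equal density at both endpoints and is the shortest 99% interval.
Solving f(0.369) = f(3.201) with F(3.201) − F(0.369) = 0.99 gives [0.369, 3.201].
For comparison, the equal-tailed interval is [0.453, 3.374]; the HPD is narrower and shifted toward the mode.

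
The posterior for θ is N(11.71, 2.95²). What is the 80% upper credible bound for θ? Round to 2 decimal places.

Need U with P(θ ≤ U) = 0.80: U = 11.71 + z_{0.2}·2.95.
z = 0.842; U = 11.71 + 0.842 × 2.95 = 14.19.

14.19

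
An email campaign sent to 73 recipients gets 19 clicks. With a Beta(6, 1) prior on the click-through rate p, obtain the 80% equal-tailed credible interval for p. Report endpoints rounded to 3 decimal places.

Posterior: Beta(6+19, 1+54) = Beta(25, 55).
Equal-tailed 80% interval: the 0.1 and 0.9 quantiles of Beta(25, 55).
Posterior mean ≈ 0.312, SD ≈ 0.052; a Normal approximation gives roughly [0.246, 0.379].
Exact: F⁻¹(0.1) = 0.247; F⁻¹(0.9) = 0.380.

[0.247, 0.380]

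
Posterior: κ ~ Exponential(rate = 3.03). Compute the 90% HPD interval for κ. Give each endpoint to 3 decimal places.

[0.000, 0.760]

The exponential density is strictly decreasing on [0, ∞), so the HPD interval is anchored at 0: [0, q] with P(κ ≤ q) = 0.90.
q = −ln(1 − 0.90) / 3.03 = 2.3026 / 3.03 = 0.760.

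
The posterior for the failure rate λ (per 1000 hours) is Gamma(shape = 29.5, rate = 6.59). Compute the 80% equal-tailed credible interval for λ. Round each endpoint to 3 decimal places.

Posterior: Gamma(shape 29.5, rate 6.59).
Equal-tailed 80% interval: Gamma(29.5, 6.59) quantiles at 0.1 and 0.9.
Posterior mean ≈ 4.476, SD ≈ 0.824; a Normal approximation gives roughly [3.420, 5.533].
Exact: lower = 3.458; upper = 5.560.

[3.458, 5.560]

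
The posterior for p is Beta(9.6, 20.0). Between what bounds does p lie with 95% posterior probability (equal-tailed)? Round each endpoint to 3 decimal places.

Posterior: Beta(9.6, 20.0).
Equal-tailed 95% interval: the 0.025 and 0.975 quantiles of Beta(9.6, 20.0).
Posterior mean ≈ 0.324, SD ≈ 0.085; a Normal approximation gives roughly [0.158, 0.490].
Exact: F⁻¹(0.025) = 0.171; F⁻¹(0.975) = 0.500.

[0.171, 0.500]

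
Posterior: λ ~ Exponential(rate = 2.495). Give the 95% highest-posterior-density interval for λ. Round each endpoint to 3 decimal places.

The exponential density is strictly decreasing on [0, ∞), so the HPD interval is anchored at 0: [0, q] with P(λ ≤ q) = 0.95.
q = −ln(1 − 0.95) / 2.495 = 2.9957 / 2.495 = 1.201.

[0.000, 1.201]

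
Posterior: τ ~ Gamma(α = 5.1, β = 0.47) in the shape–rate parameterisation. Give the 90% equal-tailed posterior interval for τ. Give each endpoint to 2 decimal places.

Posterior: Gamma(shape 5.1, rate 0.47).
Equal-tailed 90% interval: Gamma(5.1, 0.47) quantiles at 0.05 and 0.95.
Posterior mean ≈ 10.85, SD ≈ 4.80; a Normal approximation gives roughly [2.95, 18.75].
Exact: lower = 4.33; upper = 19.77.

[4.33, 19.77]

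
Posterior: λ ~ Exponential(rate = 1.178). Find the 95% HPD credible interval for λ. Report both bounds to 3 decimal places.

[0.000, 2.543]

The exponential density is strictly decreasing on [0, ∞), so the HPD interval is anchored at 0: [0, q] with P(λ ≤ q) = 0.95.
q = −ln(1 − 0.95) / 1.178 = 2.9957 / 1.178 = 2.543.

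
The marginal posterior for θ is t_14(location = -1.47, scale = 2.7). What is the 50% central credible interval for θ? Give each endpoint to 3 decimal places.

The t_14 distribution is symmetric; the 50% interval is -1.47 ± t·2.7 with t_{0.75,14} = 0.692.
Half-width: 0.692 × 2.7 = 1.870.
-1.47 − 1.870 = -3.340; -1.47 + 1.870 = 0.400.

[-3.340, 0.400]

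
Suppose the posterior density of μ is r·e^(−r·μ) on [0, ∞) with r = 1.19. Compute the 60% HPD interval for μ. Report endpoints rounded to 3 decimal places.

[0.000, 0.770]

The exponential density is strictly decreasing on [0, ∞), so the HPD interval is anchored at 0: [0, q] with P(μ ≤ q) = 0.60.
q = −ln(1 − 0.60) / 1.19 = 0.9163 / 1.19 = 0.770.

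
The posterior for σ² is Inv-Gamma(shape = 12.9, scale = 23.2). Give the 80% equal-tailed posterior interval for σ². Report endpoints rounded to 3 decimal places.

Inverse-Gamma(12.9, 23.2) quantiles: F⁻¹(0.1) and F⁻¹(0.9).
Equivalently, 1/σ² ~ Gamma(12.9, rate = 23.2); invert its 0.9 and 0.1 quantiles.
Posterior mean ≈ 1.950, SD ≈ 0.591; a Normal approximation gives roughly [1.193, 2.706].
Exact: lower = 1.313; upper = 2.709.

[1.313, 2.709]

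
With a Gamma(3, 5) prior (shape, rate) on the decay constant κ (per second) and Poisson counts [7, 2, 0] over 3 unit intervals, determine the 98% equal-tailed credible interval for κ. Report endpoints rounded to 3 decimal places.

Posterior: Gamma(3+9, 5+3) = Gamma(12, 8) (shape, rate).
Equal-tailed 98% interval: Gamma(12, 8) quantiles at 0.01 and 0.99.
Posterior mean ≈ 1.500, SD ≈ 0.433; a Normal approximation gives roughly [0.493, 2.507].
Exact: lower = 0.679; upper = 2.686.

[0.679, 2.686]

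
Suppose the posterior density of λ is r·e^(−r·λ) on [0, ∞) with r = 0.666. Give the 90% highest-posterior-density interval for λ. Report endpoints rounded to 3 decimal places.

[0.000, 3.457]

The exponential density is strictly decreasing on [0, ∞), so the HPD interval is anchored at 0: [0, q] with P(λ ≤ q) = 0.90.
q = −ln(1 − 0.90) / 0.666 = 2.3026 / 0.666 = 3.457.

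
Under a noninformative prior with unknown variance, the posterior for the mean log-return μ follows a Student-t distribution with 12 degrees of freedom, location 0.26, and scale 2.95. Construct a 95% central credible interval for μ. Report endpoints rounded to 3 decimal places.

[-6.167, 6.687]

The t_12 distribution is symmetric; the 95% interval is 0.26 ± t·2.95 with t_{0.975,12} = 2.179.
Half-width: 2.179 × 2.95 = 6.427.
0.26 − 6.427 = -6.167; 0.26 + 6.427 = 6.687.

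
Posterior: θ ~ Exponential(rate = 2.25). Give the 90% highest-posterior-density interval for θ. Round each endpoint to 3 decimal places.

The exponential density is strictly decreasing on [0, ∞), so the HPD interval is anchored at 0: [0, q] with P(θ ≤ q) = 0.90.
q = −ln(1 − 0.90) / 2.25 = 2.3026 / 2.25 = 1.023.

[0.000, 1.023]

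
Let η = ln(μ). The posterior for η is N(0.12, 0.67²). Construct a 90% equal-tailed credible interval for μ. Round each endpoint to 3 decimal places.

[0.375, 3.394]

On the log scale the 90% interval is 0.12 ± 1.645 × 0.67 = [-0.9821, 1.2221].
Exponentiate: [e^-0.9821, e^1.2221] = [0.375, 3.394].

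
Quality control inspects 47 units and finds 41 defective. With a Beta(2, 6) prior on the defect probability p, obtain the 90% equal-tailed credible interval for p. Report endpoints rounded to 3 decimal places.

[0.685, 0.866]

Posterior: Beta(2+41, 6+6) = Beta(43, 12).
Equal-tailed 90% interval: the 0.05 and 0.95 quantiles of Beta(43, 12).
Posterior mean ≈ 0.782, SD ≈ 0.055; a Normal approximation gives roughly [0.691, 0.873].
Exact: F⁻¹(0.05) = 0.685; F⁻¹(0.95) = 0.866.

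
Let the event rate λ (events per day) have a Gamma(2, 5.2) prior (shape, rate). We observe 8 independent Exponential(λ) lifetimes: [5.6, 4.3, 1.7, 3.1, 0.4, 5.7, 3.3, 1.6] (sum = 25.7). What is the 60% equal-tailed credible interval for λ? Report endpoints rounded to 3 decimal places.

[0.236, 0.405]

Posterior: Gamma(2+8, 5.2+25.7) = Gamma(10, 30.9) (shape, rate).
Equal-tailed 60% interval: Gamma(10, 30.9) quantiles at 0.2 and 0.8.
Posterior mean ≈ 0.324, SD ≈ 0.102; a Normal approximation gives roughly [0.237, 0.410].
Exact: lower = 0.236; upper = 0.405.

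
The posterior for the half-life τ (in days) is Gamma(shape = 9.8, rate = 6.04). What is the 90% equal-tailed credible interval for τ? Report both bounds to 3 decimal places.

Posterior: Gamma(shape 9.8, rate 6.04).
Equal-tailed 90% interval: Gamma(9.8, 6.04) quantiles at 0.05 and 0.95.
Posterior mean ≈ 1.623, SD ≈ 0.518; a Normal approximation gives roughly [0.770, 2.475].
Exact: lower = 0.874; upper = 2.558.

[0.874, 2.558]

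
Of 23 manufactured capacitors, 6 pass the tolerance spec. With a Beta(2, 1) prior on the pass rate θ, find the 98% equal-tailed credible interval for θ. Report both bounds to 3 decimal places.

Posterior: Beta(2+6, 1+17) = Beta(8, 18).
Equal-tailed 98% interval: the 0.01 and 0.99 quantiles of Beta(8, 18).
Posterior mean ≈ 0.308, SD ≈ 0.089; a Normal approximation gives roughly [0.101, 0.514].
Exact: F⁻¹(0.01) = 0.127; F⁻¹(0.99) = 0.531.

[0.127, 0.531]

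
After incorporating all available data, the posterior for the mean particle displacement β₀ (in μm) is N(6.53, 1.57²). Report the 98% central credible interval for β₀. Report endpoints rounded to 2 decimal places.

[2.88, 10.18]

The posterior is symmetric, so the 98% equal-tailed interval is β₀ = 6.53 ± z·1.57 with z = 2.326.
Half-width: 2.326 × 1.57 = 3.65.
6.53 − 3.65 = 2.88; 6.53 + 3.65 = 10.18.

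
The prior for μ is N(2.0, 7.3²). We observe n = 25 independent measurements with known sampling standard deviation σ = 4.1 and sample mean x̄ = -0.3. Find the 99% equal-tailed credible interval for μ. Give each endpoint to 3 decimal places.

[-2.370, 1.828]

Posterior precision = 1/7.3² + 25/4.1² = 0.0188 + 1.4872 = 1.5060, so posterior SD = 0.8149.
Posterior mean = (2.0/7.3² + 25·-0.3/4.1²) / 1.5060 = -0.2713.
Interval: -0.2713 ± 2.576 × 0.8149 → [-2.370, 1.828].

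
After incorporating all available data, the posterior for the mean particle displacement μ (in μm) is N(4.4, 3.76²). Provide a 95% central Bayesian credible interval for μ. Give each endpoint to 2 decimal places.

[-2.97, 11.77]

The posterior is symmetric, so the 95% equal-tailed interval is μ = 4.4 ± z·3.76 with z = 1.960.
Half-width: 1.960 × 3.76 = 7.37.
4.4 − 7.37 = -2.97; 4.4 + 7.37 = 11.77.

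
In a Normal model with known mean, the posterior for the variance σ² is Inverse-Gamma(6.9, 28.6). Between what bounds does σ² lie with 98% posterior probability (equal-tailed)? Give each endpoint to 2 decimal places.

[1.98, 12.58]

Inverse-Gamma(6.9, 28.6) quantiles: F⁻¹(0.01) and F⁻¹(0.99).
Equivalently, 1/σ² ~ Gamma(6.9, rate = 28.6); invert its 0.99 and 0.01 quantiles.
Posterior mean ≈ 4.85, SD ≈ 2.19; a Normal approximation gives roughly [-0.25, 9.94].
Exact: lower = 1.98; upper = 12.58.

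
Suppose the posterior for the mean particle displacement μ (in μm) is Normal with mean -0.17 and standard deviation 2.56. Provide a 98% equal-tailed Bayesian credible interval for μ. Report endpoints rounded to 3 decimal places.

The posterior is symmetric, so the 98% equal-tailed interval is μ = -0.17 ± z·2.56 with z = 2.326.
Half-width: 2.326 × 2.56 = 5.955.
-0.17 − 5.955 = -6.125; -0.17 + 5.955 = 5.785.

[-6.125, 5.785]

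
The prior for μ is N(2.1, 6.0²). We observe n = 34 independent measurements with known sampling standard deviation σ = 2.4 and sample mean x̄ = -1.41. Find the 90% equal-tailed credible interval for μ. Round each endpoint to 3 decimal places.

Posterior precision = 1/6.0² + 34/2.4² = 0.0278 + 5.9028 = 5.9306, so posterior SD = 0.4106.
Posterior mean = (2.1/6.0² + 34·-1.41/2.4²) / 5.9306 = -1.3936.
Interval: -1.3936 ± 1.645 × 0.4106 → [-2.069, -0.718].

[-2.069, -0.718]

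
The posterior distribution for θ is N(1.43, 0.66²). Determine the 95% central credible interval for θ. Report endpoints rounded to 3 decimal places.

The posterior is symmetric, so the 95% equal-tailed interval is θ = 1.43 ± z·0.66 with z = 1.960.
Half-width: 1.960 × 0.66 = 1.294.
1.43 − 1.294 = 0.136; 1.43 + 1.294 = 2.724.

[0.136, 2.724]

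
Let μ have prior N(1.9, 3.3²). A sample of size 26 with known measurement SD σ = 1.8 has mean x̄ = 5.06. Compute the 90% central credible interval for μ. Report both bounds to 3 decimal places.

Posterior precision = 1/3.3² + 26/1.8² = 0.0918 + 8.0247 = 8.1165, so posterior SD = 0.3510.
Posterior mean = (1.9/3.3² + 26·5.06/1.8²) / 8.1165 = 5.0242.
Interval: 5.0242 ± 1.645 × 0.3510 → [4.447, 5.602].

[4.447, 5.602]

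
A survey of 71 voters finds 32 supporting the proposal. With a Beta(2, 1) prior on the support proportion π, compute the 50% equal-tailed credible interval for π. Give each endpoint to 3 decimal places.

[0.420, 0.498]

Posterior: Beta(2+32, 1+39) = Beta(34, 40).
Equal-tailed 50% interval: the 0.25 and 0.75 quantiles of Beta(34, 40).
Posterior mean ≈ 0.459, SD ≈ 0.058; a Normal approximation gives roughly [0.421, 0.498].
Exact: F⁻¹(0.25) = 0.420; F⁻¹(0.75) = 0.498.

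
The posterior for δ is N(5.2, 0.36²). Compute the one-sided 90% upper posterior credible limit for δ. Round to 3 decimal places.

5.661

Need U with P(δ ≤ U) = 0.90: U = 5.2 + z_{0.1}·0.36.
z = 1.282; U = 5.2 + 1.282 × 0.36 = 5.661.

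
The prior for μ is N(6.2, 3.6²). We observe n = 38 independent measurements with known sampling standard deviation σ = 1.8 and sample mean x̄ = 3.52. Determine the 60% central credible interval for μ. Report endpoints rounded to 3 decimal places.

[3.293, 3.782]

Posterior precision = 1/3.6² + 38/1.8² = 0.0772 + 11.7284 = 11.8056, so posterior SD = 0.2910.
Posterior mean = (6.2/3.6² + 38·3.52/1.8²) / 11.8056 = 3.5375.
Interval: 3.5375 ± 0.842 × 0.2910 → [3.293, 3.782].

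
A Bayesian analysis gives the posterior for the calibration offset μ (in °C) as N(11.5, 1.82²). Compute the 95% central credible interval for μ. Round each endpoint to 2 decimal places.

[7.93, 15.07]

The posterior is symmetric, so the 95% equal-tailed interval is μ = 11.5 ± z·1.82 with z = 1.960.
Half-width: 1.960 × 1.82 = 3.57.
11.5 − 3.57 = 7.93; 11.5 + 3.57 = 15.07.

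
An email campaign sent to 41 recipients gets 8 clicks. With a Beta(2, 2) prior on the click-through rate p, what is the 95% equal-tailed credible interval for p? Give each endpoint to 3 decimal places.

[0.115, 0.353]

Posterior: Beta(2+8, 2+33) = Beta(10, 35).
Equal-tailed 95% interval: the 0.025 and 0.975 quantiles of Beta(10, 35).
Posterior mean ≈ 0.222, SD ≈ 0.061; a Normal approximation gives roughly [0.102, 0.342].
Exact: F⁻¹(0.025) = 0.115; F⁻¹(0.975) = 0.353.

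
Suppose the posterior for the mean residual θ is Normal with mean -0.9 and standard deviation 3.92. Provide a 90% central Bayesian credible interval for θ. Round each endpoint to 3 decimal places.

The posterior is symmetric, so the 90% equal-tailed interval is θ = -0.9 ± z·3.92 with z = 1.645.
Half-width: 1.645 × 3.92 = 6.448.
-0.9 − 6.448 = -7.348; -0.9 + 6.448 = 5.548.

[-7.348, 5.548]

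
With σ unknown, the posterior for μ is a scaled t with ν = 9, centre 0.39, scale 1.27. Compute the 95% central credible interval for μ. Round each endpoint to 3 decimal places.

The t_9 distribution is symmetric; the 95% interval is 0.39 ± t·1.27 with t_{0.975,9} = 2.262.
Half-width: 2.262 × 1.27 = 2.873.
0.39 − 2.873 = -2.483; 0.39 + 2.873 = 3.263.

[-2.483, 3.263]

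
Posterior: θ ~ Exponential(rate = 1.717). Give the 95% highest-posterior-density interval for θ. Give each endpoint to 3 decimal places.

The exponential density is strictly decreasing on [0, ∞), so the HPD interval is anchored at 0: [0, q] with P(θ ≤ q) = 0.95.
q = −ln(1 − 0.95) / 1.717 = 2.9957 / 1.717 = 1.745.

[0.000, 1.745]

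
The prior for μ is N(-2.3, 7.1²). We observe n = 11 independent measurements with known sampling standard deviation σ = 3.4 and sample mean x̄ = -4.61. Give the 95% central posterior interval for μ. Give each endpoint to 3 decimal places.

Posterior precision = 1/7.1² + 11/3.4² = 0.0198 + 0.9516 = 0.9714, so posterior SD = 1.0146.
Posterior mean = (-2.3/7.1² + 11·-4.61/3.4²) / 0.9714 = -4.5628.
Interval: -4.5628 ± 1.960 × 1.0146 → [-6.551, -2.574].

[-6.551, -2.574]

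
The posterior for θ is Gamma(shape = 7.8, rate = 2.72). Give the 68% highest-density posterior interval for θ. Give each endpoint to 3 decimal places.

The posterior is unimodal and skewed, so the HPD interval has equal density at both endpoints and is the shortest 68% interval.
Solving f(1.655) = f(3.593) with F(3.593) − F(1.655) = 0.68 gives [1.655, 3.593].
For comparison, the equal-tailed interval is [1.867, 3.866]; the HPD is narrower and shifted toward the mode.

[1.655, 3.593]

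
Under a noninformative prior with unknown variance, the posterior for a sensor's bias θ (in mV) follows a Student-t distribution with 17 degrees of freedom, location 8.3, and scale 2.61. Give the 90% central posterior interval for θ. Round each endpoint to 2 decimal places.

The t_17 distribution is symmetric; the 90% interval is 8.3 ± t·2.61 with t_{0.95,17} = 1.740.
Half-width: 1.740 × 2.61 = 4.54.
8.3 − 4.54 = 3.76; 8.3 + 4.54 = 12.84.

[3.76, 12.84]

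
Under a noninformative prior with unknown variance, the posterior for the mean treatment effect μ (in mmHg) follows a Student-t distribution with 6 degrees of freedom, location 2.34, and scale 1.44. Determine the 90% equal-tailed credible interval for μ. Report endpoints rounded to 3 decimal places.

The t_6 distribution is symmetric; the 90% interval is 2.34 ± t·1.44 with t_{0.95,6} = 1.943.
Half-width: 1.943 × 1.44 = 2.798.
2.34 − 2.798 = -0.458; 2.34 + 2.798 = 5.138.

[-0.458, 5.138]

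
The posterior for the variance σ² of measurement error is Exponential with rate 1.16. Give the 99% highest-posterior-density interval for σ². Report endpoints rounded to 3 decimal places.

[0.000, 3.970]

The exponential density is strictly decreasing on [0, ∞), so the HPD interval is anchored at 0: [0, q] with P(σ² ≤ q) = 0.99.
q = −ln(1 − 0.99) / 1.16 = 4.6052 / 1.16 = 3.970.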